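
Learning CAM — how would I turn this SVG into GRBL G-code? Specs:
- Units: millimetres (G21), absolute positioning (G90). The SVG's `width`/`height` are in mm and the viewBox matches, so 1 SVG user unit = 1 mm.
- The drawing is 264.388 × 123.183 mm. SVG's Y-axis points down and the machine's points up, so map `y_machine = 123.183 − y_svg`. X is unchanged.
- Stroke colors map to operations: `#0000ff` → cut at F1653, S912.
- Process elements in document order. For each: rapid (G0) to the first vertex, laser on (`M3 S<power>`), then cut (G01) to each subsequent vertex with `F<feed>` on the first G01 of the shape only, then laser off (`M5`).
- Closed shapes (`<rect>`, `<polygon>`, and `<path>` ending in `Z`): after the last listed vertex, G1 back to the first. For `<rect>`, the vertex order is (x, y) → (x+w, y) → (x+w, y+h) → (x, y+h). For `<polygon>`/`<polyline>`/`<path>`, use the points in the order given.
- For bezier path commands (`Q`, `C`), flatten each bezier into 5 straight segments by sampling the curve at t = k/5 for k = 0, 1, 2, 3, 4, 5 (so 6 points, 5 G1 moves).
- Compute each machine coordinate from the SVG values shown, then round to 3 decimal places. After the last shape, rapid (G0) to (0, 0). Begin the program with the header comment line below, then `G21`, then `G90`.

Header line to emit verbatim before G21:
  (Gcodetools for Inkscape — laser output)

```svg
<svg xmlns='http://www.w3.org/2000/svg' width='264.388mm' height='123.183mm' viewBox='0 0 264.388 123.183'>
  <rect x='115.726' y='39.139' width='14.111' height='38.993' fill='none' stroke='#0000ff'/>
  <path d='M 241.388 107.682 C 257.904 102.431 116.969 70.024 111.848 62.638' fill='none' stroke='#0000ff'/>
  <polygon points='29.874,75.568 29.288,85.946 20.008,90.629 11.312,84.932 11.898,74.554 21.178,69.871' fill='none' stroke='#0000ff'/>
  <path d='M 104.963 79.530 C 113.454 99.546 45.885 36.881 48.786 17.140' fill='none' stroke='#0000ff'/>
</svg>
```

1 u = 1 mm; y_m = 123.183 − y.

[1] `<rect>` rectangle, #0000ff→cut S912 F1653: (115.726,84.044) → (129.837,84.044) → (129.837,45.051) → (115.726,45.051) → (115.726,84.044) (closed)

[2] `<path>` cubic bezier, #0000ff→cut S912 F1653: (241.388,15.501) → (234.750,21.493) → (204.400,31.498) → (164.415,43.011) → (128.872,53.528) → (111.848,60.545)

[3] `<polygon>` regular polygon, #0000ff→cut S912 F1653: (29.874,47.615) → (29.288,37.237) → (20.008,32.554) → (11.312,38.251) → (11.898,48.629) → (21.178,53.312) → (29.874,47.615) (closed)

[4] `<path>` cubic bezier, #0000ff→cut S912 F1653: (104.963,43.653) → (102.103,40.560) → (88.021,51.282) → (69.752,69.789) → (54.330,90.052) → (48.786,106.043)

(Gcodetools for Inkscape — laser output)
G21
G90
G0 X115.726 Y84.044
M3 S912
G01 X129.837 Y84.044 F1653
G01 X129.837 Y45.051
G01 X115.726 Y45.051
G01 X115.726 Y84.044
M5
G0 X241.388 Y15.501
M3 S912
G01 X234.750 Y21.493 F1653
G01 X204.400 Y31.498
G01 X164.415 Y43.011
G01 X128.872 Y53.528
G01 X111.848 Y60.545
M5
G0 X29.874 Y47.615
M3 S912
G01 X29.288 Y37.237 F1653
G01 X20.008 Y32.554
G01 X11.312 Y38.251
G01 X11.898 Y48.629
G01 X21.178 Y53.312
G01 X29.874 Y47.615
M5
G0 X104.963 Y43.653
M3 S912
G01 X102.103 Y40.560 F1653
G01 X88.021 Y51.282
G01 X69.752 Y69.789
G01 X54.330 Y90.052
G01 X48.786 Y106.043
M5
G0 X0.000 Y0.000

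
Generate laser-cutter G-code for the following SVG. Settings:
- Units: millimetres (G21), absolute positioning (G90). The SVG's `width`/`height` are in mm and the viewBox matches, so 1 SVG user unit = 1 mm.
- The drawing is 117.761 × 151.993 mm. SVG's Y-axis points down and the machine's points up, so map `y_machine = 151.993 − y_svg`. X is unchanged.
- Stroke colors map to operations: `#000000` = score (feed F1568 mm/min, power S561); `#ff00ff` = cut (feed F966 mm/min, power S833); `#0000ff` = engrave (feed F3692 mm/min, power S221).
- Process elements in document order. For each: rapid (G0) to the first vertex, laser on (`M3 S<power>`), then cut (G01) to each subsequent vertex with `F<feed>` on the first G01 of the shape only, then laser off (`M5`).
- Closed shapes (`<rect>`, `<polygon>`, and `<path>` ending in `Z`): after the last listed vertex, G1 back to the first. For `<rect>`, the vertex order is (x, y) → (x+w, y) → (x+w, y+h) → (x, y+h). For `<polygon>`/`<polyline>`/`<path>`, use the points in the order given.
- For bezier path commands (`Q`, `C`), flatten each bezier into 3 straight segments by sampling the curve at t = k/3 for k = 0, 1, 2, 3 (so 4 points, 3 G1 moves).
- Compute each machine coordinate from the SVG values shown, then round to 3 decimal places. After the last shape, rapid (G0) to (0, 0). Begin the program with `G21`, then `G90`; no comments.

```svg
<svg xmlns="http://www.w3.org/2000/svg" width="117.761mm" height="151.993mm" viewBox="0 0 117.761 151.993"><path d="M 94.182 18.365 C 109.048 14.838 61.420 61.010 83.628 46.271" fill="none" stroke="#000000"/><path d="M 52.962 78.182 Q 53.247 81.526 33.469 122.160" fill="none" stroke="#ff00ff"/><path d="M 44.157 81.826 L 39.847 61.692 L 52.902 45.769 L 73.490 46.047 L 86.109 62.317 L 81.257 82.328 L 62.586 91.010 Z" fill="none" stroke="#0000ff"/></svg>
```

G21
G90
G0 X94.182 Y133.628
M3 S561
G01 X93.118 Y124.685 F1568
G01 X79.798 Y107.190
G01 X83.628 Y105.722
M5
G0 X52.962 Y73.811
M3 S833
G01 X50.923 Y67.438 F966
G01 X44.425 Y52.779
G01 X33.469 Y29.833
M5
G0 X44.157 Y70.167
M3 S221
G01 X39.847 Y90.301 F3692
G01 X52.902 Y106.224
G01 X73.490 Y105.946
G01 X86.109 Y89.676
G01 X81.257 Y69.665
G01 X62.586 Y60.983
G01 X44.157 Y70.167
M5
G0 X0.000 Y0.000

Since the viewBox matches the mm dimensions, user units are millimetres directly. The only transform is the Y-flip y_m = 151.993 − y_svg.

Shape 1 is a cubic bezier drawn with `<path>`. Its stroke #000000 means score at S561, F1568. After flipping Y the toolpath is (94.182,133.628) → (93.118,124.685) → (79.798,107.190) → (83.628,105.722).

Shape 2 is a quadratic bezier drawn with `<path>`. Its stroke #ff00ff means cut at S833, F966. After flipping Y the toolpath is (52.962,73.811) → (50.923,67.438) → (44.425,52.779) → (33.469,29.833).

Shape 3 is a regular polygon drawn with `<path>`. Its stroke #0000ff means engrave at S221, F3692. After flipping Y the toolpath is (44.157,70.167) → (39.847,90.301) → (52.902,106.224) → (73.490,105.946) → (86.109,89.676) → (81.257,69.665) → (62.586,60.983) → (44.157,70.167), returning to the start.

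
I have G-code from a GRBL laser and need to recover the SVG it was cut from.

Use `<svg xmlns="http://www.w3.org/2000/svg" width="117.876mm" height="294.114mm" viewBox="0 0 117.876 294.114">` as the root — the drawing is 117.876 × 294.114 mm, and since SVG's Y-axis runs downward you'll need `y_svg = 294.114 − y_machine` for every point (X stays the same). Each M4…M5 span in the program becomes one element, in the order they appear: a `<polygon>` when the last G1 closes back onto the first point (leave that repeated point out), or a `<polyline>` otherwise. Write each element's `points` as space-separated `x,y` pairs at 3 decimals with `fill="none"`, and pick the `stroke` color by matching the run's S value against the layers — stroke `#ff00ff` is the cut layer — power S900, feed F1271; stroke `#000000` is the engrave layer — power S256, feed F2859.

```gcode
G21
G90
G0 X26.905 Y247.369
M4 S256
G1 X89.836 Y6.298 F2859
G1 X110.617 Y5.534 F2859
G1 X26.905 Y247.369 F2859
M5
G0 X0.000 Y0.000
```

y_svg = 294.114 − y_m. Every run uses S256, so all elements get stroke `#000000` (engrave).

[1] closed run; points: 26.905,46.745 89.836,287.816 110.617,288.580

<svg xmlns="http://www.w3.org/2000/svg" width="117.876mm" height="294.114mm" viewBox="0 0 117.876 294.114">
  <polygon points="26.905,46.745 89.836,287.816 110.617,288.580" fill="none" stroke="#000000"/>
</svg>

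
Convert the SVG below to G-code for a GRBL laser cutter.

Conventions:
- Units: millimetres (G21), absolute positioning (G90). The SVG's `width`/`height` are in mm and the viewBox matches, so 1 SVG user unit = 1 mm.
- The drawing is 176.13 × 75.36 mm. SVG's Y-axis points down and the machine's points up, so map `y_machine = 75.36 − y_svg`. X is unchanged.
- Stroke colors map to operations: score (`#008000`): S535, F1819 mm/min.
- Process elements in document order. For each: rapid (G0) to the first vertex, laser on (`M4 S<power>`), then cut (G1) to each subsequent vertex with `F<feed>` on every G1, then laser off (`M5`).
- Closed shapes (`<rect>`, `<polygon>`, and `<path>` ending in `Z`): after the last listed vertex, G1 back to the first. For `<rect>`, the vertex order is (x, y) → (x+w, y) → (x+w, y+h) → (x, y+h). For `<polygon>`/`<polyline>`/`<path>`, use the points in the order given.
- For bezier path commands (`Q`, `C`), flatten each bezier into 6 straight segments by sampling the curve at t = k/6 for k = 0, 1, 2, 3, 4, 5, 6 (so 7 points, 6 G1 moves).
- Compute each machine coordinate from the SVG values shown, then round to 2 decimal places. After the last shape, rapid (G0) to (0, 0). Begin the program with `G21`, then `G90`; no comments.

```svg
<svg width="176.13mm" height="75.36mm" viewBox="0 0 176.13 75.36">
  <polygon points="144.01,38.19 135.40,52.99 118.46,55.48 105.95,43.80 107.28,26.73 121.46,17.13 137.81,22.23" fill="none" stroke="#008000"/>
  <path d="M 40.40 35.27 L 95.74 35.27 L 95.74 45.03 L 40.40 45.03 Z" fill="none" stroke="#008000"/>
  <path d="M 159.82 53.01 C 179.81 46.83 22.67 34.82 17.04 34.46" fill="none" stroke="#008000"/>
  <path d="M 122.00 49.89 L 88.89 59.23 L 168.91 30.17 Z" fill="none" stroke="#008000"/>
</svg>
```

viewBox `0 0 176.13 75.36` with mm width/height → 1 unit = 1 mm. Flip: y_m = 75.36 − y_svg.

**Shape 1** — `<polygon>` regular polygon, stroke `#008000` → score (S535, F1819). Machine vertices: (144.01,37.17) → (135.40,22.37) → (118.46,19.88) → (105.95,31.56) → (107.28,48.63) → (121.46,58.23) → (137.81,53.13) → (144.01,37.17). Closed: final G1 returns to the first vertex.

**Shape 2** — `<path>` rectangle, stroke `#008000` → score (S535, F1819). Machine vertices: (40.40,40.09) → (95.74,40.09) → (95.74,30.33) → (40.40,30.33) → (40.40,40.09). Closed: final G1 returns to the first vertex.

**Shape 3** — `<path>` cubic bezier, stroke `#008000` → score (S535, F1819). Control points (SVG): P0=(159.82,53.01), P1=(179.81,46.83), P2=(22.67,34.82), P3=(17.04,34.46); sampled at t=k/6. Machine vertices: (159.82,22.35) → (156.58,25.84) → (132.94,29.83) → (98.04,33.81) → (61.00,37.30) → (30.96,39.83) → (17.04,40.90). Open path.

**Shape 4** — `<path>` closed polygon, stroke `#008000` → score (S535, F1819). Machine vertices: (122.00,25.47) → (88.89,16.13) → (168.91,45.19) → (122.00,25.47). Closed: final G1 returns to the first vertex.

G21
G90
G0 X144.01 Y37.17
M4 S535
G1 X135.40 Y22.37 F1819
G1 X118.46 Y19.88 F1819
G1 X105.95 Y31.56 F1819
G1 X107.28 Y48.63 F1819
G1 X121.46 Y58.23 F1819
G1 X137.81 Y53.13 F1819
G1 X144.01 Y37.17 F1819
M5
G0 X40.40 Y40.09
M4 S535
G1 X95.74 Y40.09 F1819
G1 X95.74 Y30.33 F1819
G1 X40.40 Y30.33 F1819
G1 X40.40 Y40.09 F1819
M5
G0 X159.82 Y22.35
M4 S535
G1 X156.58 Y25.84 F1819
G1 X132.94 Y29.83 F1819
G1 X98.04 Y33.81 F1819
G1 X61.00 Y37.30 F1819
G1 X30.96 Y39.83 F1819
G1 X17.04 Y40.90 F1819
M5
G0 X122.00 Y25.47
M4 S535
G1 X88.89 Y16.13 F1819
G1 X168.91 Y45.19 F1819
G1 X122.00 Y25.47 F1819
M5
G0 X0.00 Y0.00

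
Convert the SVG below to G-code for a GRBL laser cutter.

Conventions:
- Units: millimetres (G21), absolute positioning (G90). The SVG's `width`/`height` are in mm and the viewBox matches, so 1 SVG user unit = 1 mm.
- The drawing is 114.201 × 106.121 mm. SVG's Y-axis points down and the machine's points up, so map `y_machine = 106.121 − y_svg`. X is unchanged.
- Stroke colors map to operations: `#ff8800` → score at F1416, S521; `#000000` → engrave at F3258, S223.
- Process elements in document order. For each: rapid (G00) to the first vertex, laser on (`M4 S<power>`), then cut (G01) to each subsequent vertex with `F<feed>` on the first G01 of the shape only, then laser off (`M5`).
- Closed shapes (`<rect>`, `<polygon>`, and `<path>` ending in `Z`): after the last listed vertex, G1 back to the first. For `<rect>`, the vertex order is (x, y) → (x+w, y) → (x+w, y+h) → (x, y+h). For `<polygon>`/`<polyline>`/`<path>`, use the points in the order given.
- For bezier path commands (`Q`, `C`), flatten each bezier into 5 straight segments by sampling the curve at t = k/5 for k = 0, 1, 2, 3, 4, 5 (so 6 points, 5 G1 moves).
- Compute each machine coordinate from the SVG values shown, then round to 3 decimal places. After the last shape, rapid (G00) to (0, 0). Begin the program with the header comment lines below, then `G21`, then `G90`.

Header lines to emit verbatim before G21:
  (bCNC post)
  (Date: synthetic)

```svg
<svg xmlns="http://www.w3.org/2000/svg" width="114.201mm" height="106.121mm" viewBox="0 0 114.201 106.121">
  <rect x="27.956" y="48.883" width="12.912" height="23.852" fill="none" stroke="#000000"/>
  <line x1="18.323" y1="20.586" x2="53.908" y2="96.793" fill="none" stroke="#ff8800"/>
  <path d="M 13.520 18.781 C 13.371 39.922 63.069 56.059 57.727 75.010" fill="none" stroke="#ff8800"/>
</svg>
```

(bCNC post)
(Date: synthetic)
G21
G90
G00 X27.956 Y57.238
M4 S223
G01 X40.868 Y57.238 F3258
G01 X40.868 Y33.386
G01 X27.956 Y33.386
G01 X27.956 Y57.238
M5
G00 X18.323 Y85.535
M4 S521
G01 X53.908 Y9.328 F1416
M5
G00 X13.520 Y87.340
M4 S521
G01 X18.573 Y75.193 F1416
G01 X30.555 Y63.872
G01 X44.431 Y53.002
G01 X55.166 Y42.206
G01 X57.727 Y31.111
M5
G00 X0.000 Y0.000

1 u = 1 mm; y_m = 106.121 − y.

[1] `<rect>` rectangle, #000000→engrave S223 F3258: (27.956,57.238) → (40.868,57.238) → (40.868,33.386) → (27.956,33.386) → (27.956,57.238) (closed)

[2] `<line>` line segment, #ff8800→score S521 F1416: (18.323,85.535) → (53.908,9.328)

[3] `<path>` cubic bezier, #ff8800→score S521 F1416: (13.520,87.340) → (18.573,75.193) → (30.555,63.872) → (44.431,53.002) → (55.166,42.206) → (57.727,31.111)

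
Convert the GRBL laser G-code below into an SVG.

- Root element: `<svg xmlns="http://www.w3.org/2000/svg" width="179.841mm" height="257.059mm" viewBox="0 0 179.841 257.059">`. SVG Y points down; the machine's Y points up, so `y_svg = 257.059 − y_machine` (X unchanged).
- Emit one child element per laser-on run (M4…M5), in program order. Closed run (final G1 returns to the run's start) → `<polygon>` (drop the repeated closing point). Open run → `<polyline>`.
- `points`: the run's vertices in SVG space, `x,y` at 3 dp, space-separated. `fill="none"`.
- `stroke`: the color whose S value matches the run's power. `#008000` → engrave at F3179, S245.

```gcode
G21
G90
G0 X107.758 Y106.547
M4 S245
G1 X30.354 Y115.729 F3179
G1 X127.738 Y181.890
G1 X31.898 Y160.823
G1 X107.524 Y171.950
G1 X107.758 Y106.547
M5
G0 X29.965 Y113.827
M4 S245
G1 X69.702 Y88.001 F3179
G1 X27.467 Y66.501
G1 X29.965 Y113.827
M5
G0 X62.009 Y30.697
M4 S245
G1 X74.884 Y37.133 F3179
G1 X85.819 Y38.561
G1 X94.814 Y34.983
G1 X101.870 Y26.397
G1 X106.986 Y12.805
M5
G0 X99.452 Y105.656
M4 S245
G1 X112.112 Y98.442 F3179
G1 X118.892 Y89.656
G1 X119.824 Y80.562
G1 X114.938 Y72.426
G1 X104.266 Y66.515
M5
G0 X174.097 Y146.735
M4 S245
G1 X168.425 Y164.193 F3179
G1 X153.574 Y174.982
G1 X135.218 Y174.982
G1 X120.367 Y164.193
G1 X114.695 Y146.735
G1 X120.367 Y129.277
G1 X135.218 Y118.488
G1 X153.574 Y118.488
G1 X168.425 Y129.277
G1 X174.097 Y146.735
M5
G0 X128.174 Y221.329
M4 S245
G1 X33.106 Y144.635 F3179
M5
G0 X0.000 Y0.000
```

<svg xmlns="http://www.w3.org/2000/svg" width="179.841mm" height="257.059mm" viewBox="0 0 179.841 257.059">
  <polygon points="107.758,150.512 30.354,141.330 127.738,75.169 31.898,96.236 107.524,85.109" fill="none" stroke="#008000"/>
  <polygon points="29.965,143.232 69.702,169.058 27.467,190.558" fill="none" stroke="#008000"/>
  <polyline points="62.009,226.362 74.884,219.926 85.819,218.498 94.814,222.076 101.870,230.662 106.986,244.254" fill="none" stroke="#008000"/>
  <polyline points="99.452,151.403 112.112,158.617 118.892,167.403 119.824,176.497 114.938,184.633 104.266,190.544" fill="none" stroke="#008000"/>
  <polygon points="174.097,110.324 168.425,92.866 153.574,82.077 135.218,82.077 120.367,92.866 114.695,110.324 120.367,127.782 135.218,138.571 153.574,138.571 168.425,127.782" fill="none" stroke="#008000"/>
  <polyline points="128.174,35.730 33.106,112.424" fill="none" stroke="#008000"/>
</svg>

Machine Y-up, SVG Y-down with viewBox height 257.059, so y_svg = 257.059 − y_machine; X carries over. Every run uses S245, so all elements get stroke `#008000` (engrave).

Run 1: The run returns to its start, so emit a `<polygon>` with points (Y-flipped): 107.758,150.512 30.354,141.330 127.738,75.169 31.898,96.236 107.524,85.109.

Run 2: The run returns to its start, so emit a `<polygon>` with points (Y-flipped): 29.965,143.232 69.702,169.058 27.467,190.558.

Run 3: The run is open, so emit a `<polyline>` with points (Y-flipped): 62.009,226.362 74.884,219.926 85.819,218.498 94.814,222.076 101.870,230.662 106.986,244.254.

Run 4: The run is open, so emit a `<polyline>` with points (Y-flipped): 99.452,151.403 112.112,158.617 118.892,167.403 119.824,176.497 114.938,184.633 104.266,190.544.

Run 5: The run returns to its start, so emit a `<polygon>` with points (Y-flipped): 174.097,110.324 168.425,92.866 153.574,82.077 135.218,82.077 120.367,92.866 114.695,110.324 120.367,127.782 135.218,138.571 153.574,138.571 168.425,127.782.

Run 6: The run is open, so emit a `<polyline>` with points (Y-flipped): 128.174,35.730 33.106,112.424.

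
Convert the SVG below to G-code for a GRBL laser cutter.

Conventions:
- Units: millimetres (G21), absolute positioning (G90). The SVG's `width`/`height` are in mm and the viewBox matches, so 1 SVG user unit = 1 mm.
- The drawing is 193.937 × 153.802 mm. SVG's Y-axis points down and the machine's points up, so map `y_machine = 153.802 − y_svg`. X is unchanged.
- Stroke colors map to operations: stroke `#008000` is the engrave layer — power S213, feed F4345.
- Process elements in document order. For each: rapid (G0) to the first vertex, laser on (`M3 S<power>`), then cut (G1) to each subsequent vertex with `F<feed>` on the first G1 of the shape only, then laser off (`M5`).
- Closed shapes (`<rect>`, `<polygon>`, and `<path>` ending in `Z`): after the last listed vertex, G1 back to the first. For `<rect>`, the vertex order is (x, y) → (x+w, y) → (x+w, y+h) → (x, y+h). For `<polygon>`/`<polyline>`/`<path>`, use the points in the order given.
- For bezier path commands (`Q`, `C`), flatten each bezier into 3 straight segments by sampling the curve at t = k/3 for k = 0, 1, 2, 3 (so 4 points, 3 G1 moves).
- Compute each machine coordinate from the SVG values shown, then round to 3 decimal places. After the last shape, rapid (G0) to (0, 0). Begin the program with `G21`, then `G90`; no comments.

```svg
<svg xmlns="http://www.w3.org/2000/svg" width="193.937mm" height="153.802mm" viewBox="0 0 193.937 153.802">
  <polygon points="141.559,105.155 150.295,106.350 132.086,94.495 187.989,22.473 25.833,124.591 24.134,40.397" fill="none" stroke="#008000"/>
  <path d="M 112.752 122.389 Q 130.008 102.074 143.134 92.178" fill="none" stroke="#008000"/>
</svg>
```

G21
G90
G0 X141.559 Y48.647
M3 S213
G1 X150.295 Y47.452 F4345
G1 X132.086 Y59.307
G1 X187.989 Y131.329
G1 X25.833 Y29.211
G1 X24.134 Y113.405
G1 X141.559 Y48.647
M5
G0 X112.752 Y31.413
M3 S213
G1 X123.797 Y43.799 F4345
G1 X133.924 Y53.869
G1 X143.134 Y61.624
M5
G0 X0.000 Y0.000

Since the viewBox matches the mm dimensions, user units are millimetres directly. The only transform is the Y-flip y_m = 153.802 − y_svg.

Shape 1 is a closed polygon drawn with `<polygon>`. Its stroke #008000 means engrave at S213, F4345. After flipping Y the toolpath is (141.559,48.647) → (150.295,47.452) → (132.086,59.307) → (187.989,131.329) → (25.833,29.211) → (24.134,113.405) → (141.559,48.647), returning to the start.

Shape 2 is a quadratic bezier drawn with `<path>`. Its stroke #008000 means engrave at S213, F4345. After flipping Y the toolpath is (112.752,31.413) → (123.797,43.799) → (133.924,53.869) → (143.134,61.624).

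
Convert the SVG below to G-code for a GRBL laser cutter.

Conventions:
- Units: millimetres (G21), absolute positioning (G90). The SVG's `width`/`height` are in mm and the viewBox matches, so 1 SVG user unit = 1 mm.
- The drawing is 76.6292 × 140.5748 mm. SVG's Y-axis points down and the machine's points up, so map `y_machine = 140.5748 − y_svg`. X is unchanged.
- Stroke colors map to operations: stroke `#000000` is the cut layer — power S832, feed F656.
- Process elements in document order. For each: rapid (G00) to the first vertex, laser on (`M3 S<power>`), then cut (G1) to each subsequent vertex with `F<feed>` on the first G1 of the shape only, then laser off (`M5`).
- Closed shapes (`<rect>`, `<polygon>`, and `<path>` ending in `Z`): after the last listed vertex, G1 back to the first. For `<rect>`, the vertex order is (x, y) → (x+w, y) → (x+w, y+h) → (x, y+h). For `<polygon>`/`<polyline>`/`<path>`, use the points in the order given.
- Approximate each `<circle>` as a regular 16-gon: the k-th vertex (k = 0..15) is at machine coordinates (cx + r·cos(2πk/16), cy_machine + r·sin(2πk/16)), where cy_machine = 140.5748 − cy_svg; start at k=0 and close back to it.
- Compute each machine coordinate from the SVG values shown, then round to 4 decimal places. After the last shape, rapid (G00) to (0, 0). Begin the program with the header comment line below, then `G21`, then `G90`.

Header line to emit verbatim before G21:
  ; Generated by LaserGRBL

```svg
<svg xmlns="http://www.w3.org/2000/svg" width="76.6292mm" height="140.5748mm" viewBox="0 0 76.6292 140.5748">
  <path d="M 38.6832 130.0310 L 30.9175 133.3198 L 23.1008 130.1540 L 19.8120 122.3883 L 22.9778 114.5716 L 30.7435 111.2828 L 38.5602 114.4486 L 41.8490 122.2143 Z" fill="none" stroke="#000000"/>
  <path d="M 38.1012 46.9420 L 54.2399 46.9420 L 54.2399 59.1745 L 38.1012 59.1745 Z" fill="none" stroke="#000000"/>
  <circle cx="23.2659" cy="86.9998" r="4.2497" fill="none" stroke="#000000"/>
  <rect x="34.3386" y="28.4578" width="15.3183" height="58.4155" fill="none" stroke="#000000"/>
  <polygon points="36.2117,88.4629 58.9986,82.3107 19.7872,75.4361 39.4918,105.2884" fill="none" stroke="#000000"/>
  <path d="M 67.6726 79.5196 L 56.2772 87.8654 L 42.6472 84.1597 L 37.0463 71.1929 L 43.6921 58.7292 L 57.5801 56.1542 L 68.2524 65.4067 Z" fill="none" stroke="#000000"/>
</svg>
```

; Generated by LaserGRBL
G21
G90
G00 X38.6832 Y10.5438
M3 S832
G1 X30.9175 Y7.2550 F656
G1 X23.1008 Y10.4208
G1 X19.8120 Y18.1865
G1 X22.9778 Y26.0032
G1 X30.7435 Y29.2920
G1 X38.5602 Y26.1262
G1 X41.8490 Y18.3605
G1 X38.6832 Y10.5438
M5
G00 X38.1012 Y93.6328
M3 S832
G1 X54.2399 Y93.6328 F656
G1 X54.2399 Y81.4003
G1 X38.1012 Y81.4003
G1 X38.1012 Y93.6328
M5
G00 X27.5156 Y53.5750
M3 S832
G1 X27.1921 Y55.2013 F656
G1 X26.2709 Y56.5800
G1 X24.8922 Y57.5012
G1 X23.2659 Y57.8247
G1 X21.6396 Y57.5012
G1 X20.2609 Y56.5800
G1 X19.3397 Y55.2013
G1 X19.0162 Y53.5750
G1 X19.3397 Y51.9487
G1 X20.2609 Y50.5700
G1 X21.6396 Y49.6488
G1 X23.2659 Y49.3253
G1 X24.8922 Y49.6488
G1 X26.2709 Y50.5700
G1 X27.1921 Y51.9487
G1 X27.5156 Y53.5750
M5
G00 X34.3386 Y112.1170
M3 S832
G1 X49.6569 Y112.1170 F656
G1 X49.6569 Y53.7015
G1 X34.3386 Y53.7015
G1 X34.3386 Y112.1170
M5
G00 X36.2117 Y52.1119
M3 S832
G1 X58.9986 Y58.2641 F656
G1 X19.7872 Y65.1387
G1 X39.4918 Y35.2864
G1 X36.2117 Y52.1119
M5
G00 X67.6726 Y61.0552
M3 S832
G1 X56.2772 Y52.7094 F656
G1 X42.6472 Y56.4151
G1 X37.0463 Y69.3819
G1 X43.6921 Y81.8456
G1 X57.5801 Y84.4206
G1 X68.2524 Y75.1681
G1 X67.6726 Y61.0552
M5
G00 X0.0000 Y0.0000

1 u = 1 mm; y_m = 140.5748 − y.

[1] `<path>` regular polygon, #000000→cut S832 F656: (38.6832,10.5438) → (30.9175,7.2550) → (23.1008,10.4208) → (19.8120,18.1865) → (22.9778,26.0032) → (30.7435,29.2920) → (38.5602,26.1262) → (41.8490,18.3605) → (38.6832,10.5438) (closed)

[2] `<path>` rectangle, #000000→cut S832 F656: (38.1012,93.6328) → (54.2399,93.6328) → (54.2399,81.4003) → (38.1012,81.4003) → (38.1012,93.6328) (closed)

[3] `<circle>` circle, #000000→cut S832 F656: (27.5156,53.5750) → (27.1921,55.2013) → (26.2709,56.5800) → (24.8922,57.5012) → (23.2659,57.8247) → (21.6396,57.5012) → (20.2609,56.5800) → (19.3397,55.2013) → (19.0162,53.5750) → (19.3397,51.9487) → (20.2609,50.5700) → (21.6396,49.6488) → (23.2659,49.3253) → (24.8922,49.6488) → (26.2709,50.5700) → (27.1921,51.9487) → (27.5156,53.5750) (closed)

[4] `<rect>` rectangle, #000000→cut S832 F656: (34.3386,112.1170) → (49.6569,112.1170) → (49.6569,53.7015) → (34.3386,53.7015) → (34.3386,112.1170) (closed)

[5] `<polygon>` closed polygon, #000000→cut S832 F656: (36.2117,52.1119) → (58.9986,58.2641) → (19.7872,65.1387) → (39.4918,35.2864) → (36.2117,52.1119) (closed)

[6] `<path>` regular polygon, #000000→cut S832 F656: (67.6726,61.0552) → (56.2772,52.7094) → (42.6472,56.4151) → (37.0463,69.3819) → (43.6921,81.8456) → (57.5801,84.4206) → (68.2524,75.1681) → (67.6726,61.0552) (closed)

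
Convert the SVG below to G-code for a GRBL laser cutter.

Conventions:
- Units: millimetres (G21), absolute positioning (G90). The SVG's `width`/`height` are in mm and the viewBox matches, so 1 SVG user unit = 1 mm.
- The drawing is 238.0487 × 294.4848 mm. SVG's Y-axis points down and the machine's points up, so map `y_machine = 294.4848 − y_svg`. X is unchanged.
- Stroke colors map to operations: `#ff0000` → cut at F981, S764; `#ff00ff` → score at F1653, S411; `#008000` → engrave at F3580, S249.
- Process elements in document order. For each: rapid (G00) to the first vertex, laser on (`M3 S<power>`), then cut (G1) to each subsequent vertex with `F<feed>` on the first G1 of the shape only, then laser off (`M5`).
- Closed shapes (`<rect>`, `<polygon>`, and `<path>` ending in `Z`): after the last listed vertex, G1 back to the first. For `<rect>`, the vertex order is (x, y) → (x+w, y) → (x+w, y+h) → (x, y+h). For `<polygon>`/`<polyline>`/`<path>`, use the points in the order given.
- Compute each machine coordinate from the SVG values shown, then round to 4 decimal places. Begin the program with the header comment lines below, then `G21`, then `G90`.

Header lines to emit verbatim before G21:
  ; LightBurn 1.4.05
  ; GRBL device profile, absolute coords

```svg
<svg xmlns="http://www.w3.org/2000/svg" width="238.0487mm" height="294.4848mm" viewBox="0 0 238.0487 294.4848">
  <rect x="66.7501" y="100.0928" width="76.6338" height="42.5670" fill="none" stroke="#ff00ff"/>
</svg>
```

Since the viewBox matches the mm dimensions, user units are millimetres directly. The only transform is the Y-flip y_m = 294.4848 − y_svg.

Shape 1 is a rectangle drawn with `<rect>`. Its stroke #ff00ff means score at S411, F1653. After flipping Y the toolpath is (66.7501,194.3920) → (143.3839,194.3920) → (143.3839,151.8250) → (66.7501,151.8250) → (66.7501,194.3920), returning to the start.

; LightBurn 1.4.05
; GRBL device profile, absolute coords
G21
G90
G00 X66.7501 Y194.3920
M3 S411
G1 X143.3839 Y194.3920 F1653
G1 X143.3839 Y151.8250
G1 X66.7501 Y151.8250
G1 X66.7501 Y194.3920
M5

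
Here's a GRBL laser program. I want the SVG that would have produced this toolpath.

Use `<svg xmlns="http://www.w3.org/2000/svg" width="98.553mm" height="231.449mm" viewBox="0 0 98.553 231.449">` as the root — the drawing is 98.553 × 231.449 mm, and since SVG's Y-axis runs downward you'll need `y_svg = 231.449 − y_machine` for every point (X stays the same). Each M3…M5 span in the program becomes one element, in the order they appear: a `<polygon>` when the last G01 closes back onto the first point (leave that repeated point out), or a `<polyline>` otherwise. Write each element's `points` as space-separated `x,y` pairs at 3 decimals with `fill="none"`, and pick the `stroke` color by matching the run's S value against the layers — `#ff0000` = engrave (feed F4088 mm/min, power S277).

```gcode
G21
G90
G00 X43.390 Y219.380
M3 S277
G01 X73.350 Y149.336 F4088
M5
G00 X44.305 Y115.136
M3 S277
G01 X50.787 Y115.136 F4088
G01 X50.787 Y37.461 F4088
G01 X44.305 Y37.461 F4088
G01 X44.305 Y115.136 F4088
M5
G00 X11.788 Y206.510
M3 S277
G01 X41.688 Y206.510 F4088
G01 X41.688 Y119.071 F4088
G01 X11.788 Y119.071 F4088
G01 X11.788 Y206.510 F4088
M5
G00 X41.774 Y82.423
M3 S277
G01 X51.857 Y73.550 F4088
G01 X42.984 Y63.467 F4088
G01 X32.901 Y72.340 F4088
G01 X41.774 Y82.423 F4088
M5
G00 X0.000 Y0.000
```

Each laser-on run becomes one SVG element. Flip Y back into SVG space with y_svg = 231.449 − y_machine. Every run uses S277, so all elements get stroke `#ff0000` (engrave).

Run 1: The run is open, so emit a `<polyline>` with points (Y-flipped): 43.390,12.069 73.350,82.113.

Run 2: The run returns to its start, so emit a `<polygon>` with points (Y-flipped): 44.305,116.313 50.787,116.313 50.787,193.988 44.305,193.988.

Run 3: The run returns to its start, so emit a `<polygon>` with points (Y-flipped): 11.788,24.939 41.688,24.939 41.688,112.378 11.788,112.378.

Run 4: The run returns to its start, so emit a `<polygon>` with points (Y-flipped): 41.774,149.026 51.857,157.899 42.984,167.982 32.901,159.109.

<svg xmlns="http://www.w3.org/2000/svg" width="98.553mm" height="231.449mm" viewBox="0 0 98.553 231.449">
  <polyline points="43.390,12.069 73.350,82.113" fill="none" stroke="#ff0000"/>
  <polygon points="44.305,116.313 50.787,116.313 50.787,193.988 44.305,193.988" fill="none" stroke="#ff0000"/>
  <polygon points="11.788,24.939 41.688,24.939 41.688,112.378 11.788,112.378" fill="none" stroke="#ff0000"/>
  <polygon points="41.774,149.026 51.857,157.899 42.984,167.982 32.901,159.109" fill="none" stroke="#ff0000"/>
</svg>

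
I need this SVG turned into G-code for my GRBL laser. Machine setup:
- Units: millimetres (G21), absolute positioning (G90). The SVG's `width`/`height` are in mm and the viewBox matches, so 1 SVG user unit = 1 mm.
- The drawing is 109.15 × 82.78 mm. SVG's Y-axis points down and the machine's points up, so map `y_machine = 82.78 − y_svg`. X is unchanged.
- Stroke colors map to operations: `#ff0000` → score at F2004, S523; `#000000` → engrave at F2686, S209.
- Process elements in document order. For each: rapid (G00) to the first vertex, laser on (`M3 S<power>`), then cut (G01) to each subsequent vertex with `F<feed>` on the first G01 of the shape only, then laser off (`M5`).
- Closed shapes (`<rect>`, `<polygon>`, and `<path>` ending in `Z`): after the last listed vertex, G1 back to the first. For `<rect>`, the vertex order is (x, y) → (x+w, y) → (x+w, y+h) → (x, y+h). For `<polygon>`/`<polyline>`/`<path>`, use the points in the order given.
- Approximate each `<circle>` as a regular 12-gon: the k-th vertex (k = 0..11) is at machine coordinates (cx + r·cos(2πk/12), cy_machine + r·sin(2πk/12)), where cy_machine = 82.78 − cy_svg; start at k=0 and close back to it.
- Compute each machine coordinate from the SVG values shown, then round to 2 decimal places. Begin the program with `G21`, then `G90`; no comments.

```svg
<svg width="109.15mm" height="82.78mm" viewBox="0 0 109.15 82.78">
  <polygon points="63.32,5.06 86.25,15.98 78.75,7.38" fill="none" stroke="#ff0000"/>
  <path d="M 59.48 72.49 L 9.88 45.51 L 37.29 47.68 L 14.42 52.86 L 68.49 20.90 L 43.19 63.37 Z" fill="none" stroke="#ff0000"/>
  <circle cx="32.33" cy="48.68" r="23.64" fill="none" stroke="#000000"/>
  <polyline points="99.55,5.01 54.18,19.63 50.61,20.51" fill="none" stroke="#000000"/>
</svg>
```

G21
G90
G00 X63.32 Y77.72
M3 S523
G01 X86.25 Y66.80 F2004
G01 X78.75 Y75.40
G01 X63.32 Y77.72
M5
G00 X59.48 Y10.29
M3 S523
G01 X9.88 Y37.27 F2004
G01 X37.29 Y35.10
G01 X14.42 Y29.92
G01 X68.49 Y61.88
G01 X43.19 Y19.41
G01 X59.48 Y10.29
M5
G00 X55.97 Y34.10
M3 S209
G01 X52.80 Y45.92 F2686
G01 X44.15 Y54.57
G01 X32.33 Y57.74
G01 X20.51 Y54.57
G01 X11.86 Y45.92
G01 X8.69 Y34.10
G01 X11.86 Y22.28
G01 X20.51 Y13.63
G01 X32.33 Y10.46
G01 X44.15 Y13.63
G01 X52.80 Y22.28
G01 X55.97 Y34.10
M5
G00 X99.55 Y77.77
M3 S209
G01 X54.18 Y63.15 F2686
G01 X50.61 Y62.27
M5

1 u = 1 mm; y_m = 82.78 − y.

[1] `<polygon>` closed polygon, #ff0000→score S523 F2004: (63.32,77.72) → (86.25,66.80) → (78.75,75.40) → (63.32,77.72) (closed)

[2] `<path>` closed polygon, #ff0000→score S523 F2004: (59.48,10.29) → (9.88,37.27) → (37.29,35.10) → (14.42,29.92) → (68.49,61.88) → (43.19,19.41) → (59.48,10.29) (closed)

[3] `<circle>` circle, #000000→engrave S209 F2686: (55.97,34.10) → (52.80,45.92) → (44.15,54.57) → (32.33,57.74) → (20.51,54.57) → (11.86,45.92) → (8.69,34.10) → (11.86,22.28) → (20.51,13.63) → (32.33,10.46) → (44.15,13.63) → (52.80,22.28) → (55.97,34.10) (closed)

[4] `<polyline>` open polyline, #000000→engrave S209 F2686: (99.55,77.77) → (54.18,63.15) → (50.61,62.27)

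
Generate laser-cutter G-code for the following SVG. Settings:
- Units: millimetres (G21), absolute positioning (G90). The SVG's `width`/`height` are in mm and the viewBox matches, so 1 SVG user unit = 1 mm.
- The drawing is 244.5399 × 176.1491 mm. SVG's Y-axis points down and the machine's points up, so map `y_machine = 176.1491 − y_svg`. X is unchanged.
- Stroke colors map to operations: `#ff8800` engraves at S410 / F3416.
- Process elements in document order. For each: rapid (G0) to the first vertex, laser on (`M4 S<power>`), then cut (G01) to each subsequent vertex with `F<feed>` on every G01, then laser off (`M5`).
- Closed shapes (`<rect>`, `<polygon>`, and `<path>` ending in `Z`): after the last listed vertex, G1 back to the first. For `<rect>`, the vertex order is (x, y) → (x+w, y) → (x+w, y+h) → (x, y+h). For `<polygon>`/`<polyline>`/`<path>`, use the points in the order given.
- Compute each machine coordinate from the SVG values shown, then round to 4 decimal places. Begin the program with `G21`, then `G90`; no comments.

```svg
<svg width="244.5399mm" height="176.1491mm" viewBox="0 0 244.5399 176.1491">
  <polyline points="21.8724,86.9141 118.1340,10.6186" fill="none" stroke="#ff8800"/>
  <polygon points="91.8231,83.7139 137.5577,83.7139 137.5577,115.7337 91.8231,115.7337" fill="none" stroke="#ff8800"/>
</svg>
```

1 u = 1 mm; y_m = 176.1491 − y.

[1] `<polyline>` line segment, #ff8800→engrave S410 F3416: (21.8724,89.2350) → (118.1340,165.5305)

[2] `<polygon>` rectangle, #ff8800→engrave S410 F3416: (91.8231,92.4352) → (137.5577,92.4352) → (137.5577,60.4154) → (91.8231,60.4154) → (91.8231,92.4352) (closed)

G21
G90
G0 X21.8724 Y89.2350
M4 S410
G01 X118.1340 Y165.5305 F3416
M5
G0 X91.8231 Y92.4352
M4 S410
G01 X137.5577 Y92.4352 F3416
G01 X137.5577 Y60.4154 F3416
G01 X91.8231 Y60.4154 F3416
G01 X91.8231 Y92.4352 F3416
M5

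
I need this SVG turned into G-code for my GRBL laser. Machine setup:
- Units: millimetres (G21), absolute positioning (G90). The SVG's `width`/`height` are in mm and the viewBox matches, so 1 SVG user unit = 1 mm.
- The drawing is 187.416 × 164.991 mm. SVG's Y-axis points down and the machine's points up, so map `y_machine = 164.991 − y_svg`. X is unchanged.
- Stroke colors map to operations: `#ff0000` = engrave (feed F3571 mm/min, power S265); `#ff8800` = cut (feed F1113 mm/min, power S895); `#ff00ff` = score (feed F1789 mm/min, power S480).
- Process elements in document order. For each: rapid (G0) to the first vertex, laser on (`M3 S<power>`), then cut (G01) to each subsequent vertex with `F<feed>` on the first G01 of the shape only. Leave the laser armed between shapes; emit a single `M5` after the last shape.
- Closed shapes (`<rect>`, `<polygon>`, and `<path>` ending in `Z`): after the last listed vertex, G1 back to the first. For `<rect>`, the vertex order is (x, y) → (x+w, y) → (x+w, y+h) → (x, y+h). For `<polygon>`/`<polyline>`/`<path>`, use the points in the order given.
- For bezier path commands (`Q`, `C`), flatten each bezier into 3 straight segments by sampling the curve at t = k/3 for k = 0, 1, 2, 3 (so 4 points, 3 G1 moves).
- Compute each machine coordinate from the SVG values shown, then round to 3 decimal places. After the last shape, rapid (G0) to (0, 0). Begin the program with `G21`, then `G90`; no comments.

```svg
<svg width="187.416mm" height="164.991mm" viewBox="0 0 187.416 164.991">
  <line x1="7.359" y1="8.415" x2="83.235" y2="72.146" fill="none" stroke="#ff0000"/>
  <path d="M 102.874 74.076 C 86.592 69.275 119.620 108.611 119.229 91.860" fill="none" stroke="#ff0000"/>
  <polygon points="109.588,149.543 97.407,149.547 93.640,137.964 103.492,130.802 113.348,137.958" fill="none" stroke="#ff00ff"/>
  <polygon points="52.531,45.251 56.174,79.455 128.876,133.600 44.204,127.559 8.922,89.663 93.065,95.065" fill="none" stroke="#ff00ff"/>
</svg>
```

G21
G90
G0 X7.359 Y156.576
M3 S265
G01 X83.235 Y92.845 F3571
G0 X102.874 Y90.915
M3 S265
G01 X99.965 Y84.716 F3571
G01 X111.544 Y71.364
G01 X119.229 Y73.131
G0 X109.588 Y15.448
M3 S480
G01 X97.407 Y15.444 F1789
G01 X93.640 Y27.027
G01 X103.492 Y34.189
G01 X113.348 Y27.033
G01 X109.588 Y15.448
G0 X52.531 Y119.740
M3 S480
G01 X56.174 Y85.536 F1789
G01 X128.876 Y31.391
G01 X44.204 Y37.432
G01 X8.922 Y75.328
G01 X93.065 Y69.926
G01 X52.531 Y119.740
M5
G0 X0.000 Y0.000

Since the viewBox matches the mm dimensions, user units are millimetres directly. The only transform is the Y-flip y_m = 164.991 − y_svg.

Shape 1 is a line segment drawn with `<line>`. Its stroke #ff0000 means engrave at S265, F3571. After flipping Y the toolpath is (7.359,156.576) → (83.235,92.845).

Shape 2 is a cubic bezier drawn with `<path>`. Its stroke #ff0000 means engrave at S265, F3571. After flipping Y the toolpath is (102.874,90.915) → (99.965,84.716) → (111.544,71.364) → (119.229,73.131).

Shape 3 is a regular polygon drawn with `<polygon>`. Its stroke #ff00ff means score at S480, F1789. After flipping Y the toolpath is (109.588,15.448) → (97.407,15.444) → (93.640,27.027) → (103.492,34.189) → (113.348,27.033) → (109.588,15.448), returning to the start.

Shape 4 is a closed polygon drawn with `<polygon>`. Its stroke #ff00ff means score at S480, F1789. After flipping Y the toolpath is (52.531,119.740) → (56.174,85.536) → (128.876,31.391) → (44.204,37.432) → (8.922,75.328) → (93.065,69.926) → (52.531,119.740), returning to the start.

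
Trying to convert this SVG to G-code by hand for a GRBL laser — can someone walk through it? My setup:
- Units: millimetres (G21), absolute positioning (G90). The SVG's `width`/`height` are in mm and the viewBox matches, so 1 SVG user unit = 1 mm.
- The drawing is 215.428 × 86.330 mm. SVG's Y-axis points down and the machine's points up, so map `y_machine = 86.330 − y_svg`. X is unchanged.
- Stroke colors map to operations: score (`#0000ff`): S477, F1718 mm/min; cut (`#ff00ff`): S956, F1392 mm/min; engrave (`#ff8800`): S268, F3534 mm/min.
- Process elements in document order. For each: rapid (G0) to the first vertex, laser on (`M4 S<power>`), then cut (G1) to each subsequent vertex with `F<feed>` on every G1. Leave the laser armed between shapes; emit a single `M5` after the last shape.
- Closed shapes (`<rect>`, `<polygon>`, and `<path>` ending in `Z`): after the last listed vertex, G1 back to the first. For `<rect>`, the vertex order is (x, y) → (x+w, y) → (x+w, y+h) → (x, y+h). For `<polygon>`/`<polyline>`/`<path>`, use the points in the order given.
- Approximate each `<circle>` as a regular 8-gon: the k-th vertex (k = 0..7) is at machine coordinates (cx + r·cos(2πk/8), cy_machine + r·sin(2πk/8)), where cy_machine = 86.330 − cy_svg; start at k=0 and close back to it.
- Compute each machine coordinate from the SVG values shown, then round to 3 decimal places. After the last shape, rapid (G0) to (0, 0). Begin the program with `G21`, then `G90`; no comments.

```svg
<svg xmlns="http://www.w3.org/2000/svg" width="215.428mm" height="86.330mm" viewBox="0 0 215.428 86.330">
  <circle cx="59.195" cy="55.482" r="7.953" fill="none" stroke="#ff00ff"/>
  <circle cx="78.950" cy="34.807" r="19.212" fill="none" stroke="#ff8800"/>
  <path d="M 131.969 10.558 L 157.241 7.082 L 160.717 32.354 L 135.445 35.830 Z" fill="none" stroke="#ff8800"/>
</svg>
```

G21
G90
G0 X67.148 Y30.848
M4 S956
G1 X64.819 Y36.472 F1392
G1 X59.195 Y38.801 F1392
G1 X53.571 Y36.472 F1392
G1 X51.242 Y30.848 F1392
G1 X53.571 Y25.224 F1392
G1 X59.195 Y22.895 F1392
G1 X64.819 Y25.224 F1392
G1 X67.148 Y30.848 F1392
G0 X98.162 Y51.523
M4 S268
G1 X92.535 Y65.108 F3534
G1 X78.950 Y70.735 F3534
G1 X65.365 Y65.108 F3534
G1 X59.738 Y51.523 F3534
G1 X65.365 Y37.938 F3534
G1 X78.950 Y32.311 F3534
G1 X92.535 Y37.938 F3534
G1 X98.162 Y51.523 F3534
G0 X131.969 Y75.772
M4 S268
G1 X157.241 Y79.248 F3534
G1 X160.717 Y53.976 F3534
G1 X135.445 Y50.500 F3534
G1 X131.969 Y75.772 F3534
M5
G0 X0.000 Y0.000

Since the viewBox matches the mm dimensions, user units are millimetres directly. The only transform is the Y-flip y_m = 86.330 − y_svg.

Shape 1 is a circle drawn with `<circle>`. Its stroke #ff00ff means cut at S956, F1392. After flipping Y the toolpath is (67.148,30.848) → (64.819,36.472) → (59.195,38.801) → (53.571,36.472) → (51.242,30.848) → (53.571,25.224) → (59.195,22.895) → (64.819,25.224) → (67.148,30.848), returning to the start.

Shape 2 is a circle drawn with `<circle>`. Its stroke #ff8800 means engrave at S268, F3534. After flipping Y the toolpath is (98.162,51.523) → (92.535,65.108) → (78.950,70.735) → (65.365,65.108) → (59.738,51.523) → (65.365,37.938) → (78.950,32.311) → (92.535,37.938) → (98.162,51.523), returning to the start.

Shape 3 is a regular polygon drawn with `<path>`. Its stroke #ff8800 means engrave at S268, F3534. After flipping Y the toolpath is (131.969,75.772) → (157.241,79.248) → (160.717,53.976) → (135.445,50.500) → (131.969,75.772), returning to the start.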